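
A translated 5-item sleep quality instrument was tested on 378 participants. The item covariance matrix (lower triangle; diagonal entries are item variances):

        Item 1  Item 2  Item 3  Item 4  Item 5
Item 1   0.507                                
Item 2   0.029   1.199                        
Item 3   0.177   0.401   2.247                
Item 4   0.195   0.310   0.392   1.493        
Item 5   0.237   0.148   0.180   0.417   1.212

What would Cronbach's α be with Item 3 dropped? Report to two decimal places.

α = 0.50

Remaining items: Item 1, Item 2, Item 4, Item 5 (k = 4).
Σσ²ᵢ = 0.507 + 1.199 + 1.493 + 1.212 = 4.411
total variance = 4.411 + 2 × 1.336 = 7.083
α (item deleted) = (4/3)·(1 − 4.411/7.083) = 0.50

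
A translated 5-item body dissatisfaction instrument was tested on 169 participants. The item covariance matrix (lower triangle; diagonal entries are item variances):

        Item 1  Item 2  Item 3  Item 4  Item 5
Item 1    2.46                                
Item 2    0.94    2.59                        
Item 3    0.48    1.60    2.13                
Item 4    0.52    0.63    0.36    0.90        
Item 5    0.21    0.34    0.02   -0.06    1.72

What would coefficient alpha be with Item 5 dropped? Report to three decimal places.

α = 0.705

Remaining items: Item 1, Item 2, Item 3, Item 4 (k = 4).
Σσ²ᵢ = 2.46 + 2.59 + 2.13 + 0.90 = 8.08
Var(T) = 8.08 + 2 × 4.53 = 17.14
α (item deleted) = (4/3)·(1 − 8.08/17.14) = 0.705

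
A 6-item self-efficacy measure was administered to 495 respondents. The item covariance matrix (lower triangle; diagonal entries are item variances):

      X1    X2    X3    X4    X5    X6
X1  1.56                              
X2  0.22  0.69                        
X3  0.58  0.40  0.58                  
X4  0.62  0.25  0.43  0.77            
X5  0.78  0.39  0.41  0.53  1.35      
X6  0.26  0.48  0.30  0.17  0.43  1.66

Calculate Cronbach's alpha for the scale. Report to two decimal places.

α = 0.78

Σσᵢ² = 1.56 + 0.69 + 0.58 + 0.77 + 1.35 + 1.66 = 6.61
Sum of the distinct covariances = 6.25
σ²_T = 6.61 + 2 × 6.25 = 19.11
α = (k/(k−1))·(1 − Σσᵢ²/σ²_T) = (6/5)·(1 − 6.61/19.11) = 0.78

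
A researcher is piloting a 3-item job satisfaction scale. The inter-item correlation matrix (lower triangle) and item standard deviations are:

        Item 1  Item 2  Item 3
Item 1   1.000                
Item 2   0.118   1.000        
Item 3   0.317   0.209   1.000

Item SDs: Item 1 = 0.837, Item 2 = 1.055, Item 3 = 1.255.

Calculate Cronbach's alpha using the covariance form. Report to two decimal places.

α = 0.44

Σσ²ᵢ = 0.837² + 1.055² + 1.255² = 3.3886
Covariances σ_ij = r_ij · s_i · s_j:
  σ(Item 1,Item 2) = 0.118 × 0.837 × 1.055 = 0.1042
  σ(Item 1,Item 3) = 0.317 × 0.837 × 1.255 = 0.3330
  σ(Item 2,Item 3) = 0.209 × 1.055 × 1.255 = 0.2767
σ²_T = Σσ²ᵢ + 2·Σσ_ij = 3.3886 + 2 × 0.7139 = 4.8164
α = (3/2)·(1 − 3.3886/4.8164) = 0.44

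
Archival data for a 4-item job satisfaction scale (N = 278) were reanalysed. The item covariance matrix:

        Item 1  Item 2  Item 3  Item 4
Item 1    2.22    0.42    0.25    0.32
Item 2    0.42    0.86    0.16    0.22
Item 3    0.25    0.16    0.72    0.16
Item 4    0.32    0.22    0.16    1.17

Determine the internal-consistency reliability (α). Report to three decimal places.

α = 0.508

Σσ²ᵢ = 2.22 + 0.86 + 0.72 + 1.17 = 4.97
Sum of the distinct covariances = 1.53
total variance = 4.97 + 2 × 1.53 = 8.03
α = (k/(k−1))·(1 − Σσ²ᵢ/total variance) = (4/3)·(1 − 4.97/8.03) = 0.508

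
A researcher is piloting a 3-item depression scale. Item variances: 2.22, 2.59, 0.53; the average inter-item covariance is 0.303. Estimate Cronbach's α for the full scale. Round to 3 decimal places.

Cronbach's α = 0.381

Σσ²ᵢ = 2.22 + 2.59 + 0.53 = 5.34
Sum of the 3 distinct covariances = 3 × 0.303 = 0.909
total variance = Σσ²ᵢ + 2·Σcov = 5.34 + 2 × 0.909 = 7.158
α = (3/2)·(1 − 5.34/7.158) = 0.381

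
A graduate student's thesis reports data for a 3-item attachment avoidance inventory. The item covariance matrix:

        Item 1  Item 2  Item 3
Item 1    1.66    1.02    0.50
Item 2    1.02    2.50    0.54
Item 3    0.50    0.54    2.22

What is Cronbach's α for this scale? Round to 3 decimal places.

Cronbach's α = 0.589

Σσᵢ² = 1.66 + 2.50 + 2.22 = 6.38
Sum of off-diagonal covariances = 2.06
Var(T) = 6.38 + 2 × 2.06 = 10.50
α = (k/(k−1))·(1 − Σσᵢ²/Var(T)) = (3/2)·(1 − 6.38/10.50) = 0.589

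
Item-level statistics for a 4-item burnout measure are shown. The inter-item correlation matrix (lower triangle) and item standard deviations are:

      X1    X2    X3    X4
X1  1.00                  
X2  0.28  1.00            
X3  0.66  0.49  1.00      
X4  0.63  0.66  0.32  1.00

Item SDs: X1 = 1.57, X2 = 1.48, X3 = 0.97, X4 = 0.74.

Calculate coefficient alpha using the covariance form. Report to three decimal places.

coefficient alpha = 0.758

Σσ²ᵢ = 1.57² + 1.48² + 0.97² + 0.74² = 6.1438
Covariances σ_ij = r_ij · s_i · s_j:
  σ(X1,X2) = 0.28 × 1.57 × 1.48 = 0.6506
  σ(X1,X3) = 0.66 × 1.57 × 0.97 = 1.0051
  σ(X1,X4) = 0.63 × 1.57 × 0.74 = 0.7319
  σ(X2,X3) = 0.49 × 1.48 × 0.97 = 0.7034
  σ(X2,X4) = 0.66 × 1.48 × 0.74 = 0.7228
  σ(X3,X4) = 0.32 × 0.97 × 0.74 = 0.2297
σ²_T = Σσ²ᵢ + 2·Σσ_ij = 6.1438 + 2 × 4.0435 = 14.2308
α = (4/3)·(1 − 6.1438/14.2308) = 0.758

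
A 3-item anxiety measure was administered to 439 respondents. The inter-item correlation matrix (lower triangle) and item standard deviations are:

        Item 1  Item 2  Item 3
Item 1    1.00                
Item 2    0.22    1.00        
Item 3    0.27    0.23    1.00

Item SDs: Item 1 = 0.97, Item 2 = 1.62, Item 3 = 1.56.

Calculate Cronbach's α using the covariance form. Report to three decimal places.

α = 0.462

Σσ²ᵢ = 0.97² + 1.62² + 1.56² = 5.9989
Covariances σ_ij = r_ij · s_i · s_j:
  σ(Item 1,Item 2) = 0.22 × 0.97 × 1.62 = 0.3457
  σ(Item 1,Item 3) = 0.27 × 0.97 × 1.56 = 0.4086
  σ(Item 2,Item 3) = 0.23 × 1.62 × 1.56 = 0.5813
σ²_T = Σσ²ᵢ + 2·Σσ_ij = 5.9989 + 2 × 1.3356 = 8.6701
α = (3/2)·(1 − 5.9989/8.6701) = 0.462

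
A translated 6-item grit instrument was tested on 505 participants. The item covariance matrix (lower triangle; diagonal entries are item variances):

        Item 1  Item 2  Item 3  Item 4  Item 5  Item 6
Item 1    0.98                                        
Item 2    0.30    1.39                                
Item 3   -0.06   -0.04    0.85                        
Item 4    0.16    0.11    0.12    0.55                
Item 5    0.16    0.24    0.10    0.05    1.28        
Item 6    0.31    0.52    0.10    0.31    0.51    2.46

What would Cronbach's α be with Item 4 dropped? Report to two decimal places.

Remaining items: Item 1, Item 2, Item 3, Item 5, Item 6 (k = 5).
Σσ²ᵢ = 0.98 + 1.39 + 0.85 + 1.28 + 2.46 = 6.96
σ²_T = 6.96 + 2 × 2.14 = 11.24
α (item deleted) = (5/4)·(1 − 6.96/11.24) = 0.48

α = 0.48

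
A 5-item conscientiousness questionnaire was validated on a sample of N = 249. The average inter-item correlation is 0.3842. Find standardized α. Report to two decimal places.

Standardized α = k·r̄ / (1 + (k−1)·r̄) = 5 × 0.3842 / (1 + 4 × 0.3842)
  = 1.9210 / 2.5368 = 0.76

standardized α = 0.76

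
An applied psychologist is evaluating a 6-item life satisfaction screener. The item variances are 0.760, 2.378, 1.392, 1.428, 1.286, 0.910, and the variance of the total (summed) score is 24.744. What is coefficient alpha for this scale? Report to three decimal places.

ΣVar(i) = 0.760 + 2.378 + 1.392 + 1.428 + 1.286 + 0.910 = 8.154
α = (k/(k−1))·(1 − ΣVar(i)/σ²_T) = (6/5)·(1 − 8.154/24.744) = 0.805

α = 0.805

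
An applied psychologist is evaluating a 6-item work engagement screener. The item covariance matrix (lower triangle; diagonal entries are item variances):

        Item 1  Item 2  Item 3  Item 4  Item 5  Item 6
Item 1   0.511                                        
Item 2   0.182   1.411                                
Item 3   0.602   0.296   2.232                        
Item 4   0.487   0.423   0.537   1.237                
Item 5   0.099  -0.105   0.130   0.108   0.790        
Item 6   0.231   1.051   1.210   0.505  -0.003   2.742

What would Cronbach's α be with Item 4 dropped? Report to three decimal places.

Remaining items: Item 1, Item 2, Item 3, Item 5, Item 6 (k = 5).
sum of item variances = 0.511 + 1.411 + 2.232 + 0.790 + 2.742 = 7.686
σ²_total = 7.686 + 2 × 3.693 = 15.072
α (item deleted) = (5/4)·(1 − 7.686/15.072) = 0.613

Cronbach's α = 0.613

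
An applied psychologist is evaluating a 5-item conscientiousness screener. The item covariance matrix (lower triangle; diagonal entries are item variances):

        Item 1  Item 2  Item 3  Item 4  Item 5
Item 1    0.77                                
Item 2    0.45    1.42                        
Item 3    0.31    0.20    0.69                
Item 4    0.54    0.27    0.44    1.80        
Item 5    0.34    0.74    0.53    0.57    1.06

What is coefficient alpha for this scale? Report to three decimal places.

α = 0.756

Σσᵢ² = 0.77 + 1.42 + 0.69 + 1.80 + 1.06 = 5.74
Sum of the distinct covariances = 4.39
σ²_total = 5.74 + 2 × 4.39 = 14.52
α = (k/(k−1))·(1 − Σσᵢ²/σ²_total) = (5/4)·(1 − 5.74/14.52) = 0.756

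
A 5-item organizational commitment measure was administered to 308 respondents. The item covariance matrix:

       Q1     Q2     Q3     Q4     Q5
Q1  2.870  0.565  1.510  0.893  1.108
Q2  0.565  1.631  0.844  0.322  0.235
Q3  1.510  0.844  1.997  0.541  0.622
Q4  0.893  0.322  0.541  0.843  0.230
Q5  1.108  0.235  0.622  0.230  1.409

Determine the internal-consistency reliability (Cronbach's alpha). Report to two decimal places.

Cronbach's alpha = 0.76

ΣVar(i) = 2.870 + 1.631 + 1.997 + 0.843 + 1.409 = 8.750
Sum of off-diagonal covariances = 6.870
σ²_total = 8.750 + 2 × 6.870 = 22.490
α = (k/(k−1))·(1 − ΣVar(i)/σ²_total) = (5/4)·(1 − 8.750/22.490) = 0.76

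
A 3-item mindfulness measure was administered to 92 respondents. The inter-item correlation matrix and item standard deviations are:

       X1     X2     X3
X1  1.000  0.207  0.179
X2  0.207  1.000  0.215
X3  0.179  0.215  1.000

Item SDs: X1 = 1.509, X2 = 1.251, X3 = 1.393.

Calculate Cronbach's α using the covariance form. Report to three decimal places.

Cronbach's α = 0.425

Σσ²ᵢ = 1.509² + 1.251² + 1.393² = 5.7825
Covariances σ_ij = r_ij · s_i · s_j:
  σ(X1,X2) = 0.207 × 1.509 × 1.251 = 0.3908
  σ(X1,X3) = 0.179 × 1.509 × 1.393 = 0.3763
  σ(X2,X3) = 0.215 × 1.251 × 1.393 = 0.3747
σ²_T = Σσ²ᵢ + 2·Σσ_ij = 5.7825 + 2 × 1.1418 = 8.0661
α = (3/2)·(1 − 5.7825/8.0661) = 0.425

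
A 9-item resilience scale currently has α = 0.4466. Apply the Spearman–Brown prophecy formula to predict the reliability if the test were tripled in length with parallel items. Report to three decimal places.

Length factor m = 3
α' = m·α / (1 + (m−1)·α)
   = 3 × 0.4466 / (1 + (3 − 1) × 0.4466)
   = 1.3398 / 1.8932 = 0.708

predicted reliability = 0.708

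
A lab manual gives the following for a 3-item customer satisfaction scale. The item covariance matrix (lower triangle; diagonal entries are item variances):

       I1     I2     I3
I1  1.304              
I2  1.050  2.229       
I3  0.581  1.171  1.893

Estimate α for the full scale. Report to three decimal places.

α = 0.762

Σσ²ᵢ = 1.304 + 2.229 + 1.893 = 5.426
Sum of the distinct covariances = 2.802
σ²_T = 5.426 + 2 × 2.802 = 11.030
α = (k/(k−1))·(1 − Σσ²ᵢ/σ²_T) = (3/2)·(1 − 5.426/11.030) = 0.762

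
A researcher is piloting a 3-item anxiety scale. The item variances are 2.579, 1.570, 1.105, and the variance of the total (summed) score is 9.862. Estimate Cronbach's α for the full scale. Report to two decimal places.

ΣVar(i) = 2.579 + 1.570 + 1.105 = 5.254
α = (k/(k−1))·(1 − ΣVar(i)/Var(T)) = (3/2)·(1 − 5.254/9.862) = 0.70

α = 0.70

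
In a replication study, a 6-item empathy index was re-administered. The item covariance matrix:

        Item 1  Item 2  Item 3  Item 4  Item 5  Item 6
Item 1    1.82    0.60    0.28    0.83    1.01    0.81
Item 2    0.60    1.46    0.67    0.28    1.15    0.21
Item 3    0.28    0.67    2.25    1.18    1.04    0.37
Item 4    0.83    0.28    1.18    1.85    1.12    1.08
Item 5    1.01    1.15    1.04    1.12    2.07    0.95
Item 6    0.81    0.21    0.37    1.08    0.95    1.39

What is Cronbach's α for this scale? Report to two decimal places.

Σσᵢ² = 1.82 + 1.46 + 2.25 + 1.85 + 2.07 + 1.39 = 10.84
Σ_{i<j} σ_ij = 11.58
σ²_total = 10.84 + 2 × 11.58 = 34.00
α = (k/(k−1))·(1 − Σσᵢ²/σ²_total) = (6/5)·(1 − 10.84/34.00) = 0.82

Cronbach's α = 0.82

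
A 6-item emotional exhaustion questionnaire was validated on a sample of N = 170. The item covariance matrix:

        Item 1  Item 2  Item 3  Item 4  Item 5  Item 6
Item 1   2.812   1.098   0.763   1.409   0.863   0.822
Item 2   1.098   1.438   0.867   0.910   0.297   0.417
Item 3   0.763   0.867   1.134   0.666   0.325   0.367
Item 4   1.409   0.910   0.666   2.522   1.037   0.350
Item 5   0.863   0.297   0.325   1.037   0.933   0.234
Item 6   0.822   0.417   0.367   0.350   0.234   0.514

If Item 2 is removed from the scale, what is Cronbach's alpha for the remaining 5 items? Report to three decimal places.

Remaining items: Item 1, Item 3, Item 4, Item 5, Item 6 (k = 5).
ΣVar(i) = 2.812 + 1.134 + 2.522 + 0.933 + 0.514 = 7.915
σ²_total = 7.915 + 2 × 6.836 = 21.587
α (item deleted) = (5/4)·(1 − 7.915/21.587) = 0.792

α = 0.792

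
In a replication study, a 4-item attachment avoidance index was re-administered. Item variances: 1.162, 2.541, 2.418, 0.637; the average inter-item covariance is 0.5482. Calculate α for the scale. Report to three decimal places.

Σσ²ᵢ = 1.162 + 2.541 + 2.418 + 0.637 = 6.758
Sum of the 6 distinct covariances = 6 × 0.5482 = 3.2892
Var(T) = Σσ²ᵢ + 2·Σcov = 6.758 + 2 × 3.2892 = 13.3364
α = (4/3)·(1 − 6.758/13.3364) = 0.658

α = 0.658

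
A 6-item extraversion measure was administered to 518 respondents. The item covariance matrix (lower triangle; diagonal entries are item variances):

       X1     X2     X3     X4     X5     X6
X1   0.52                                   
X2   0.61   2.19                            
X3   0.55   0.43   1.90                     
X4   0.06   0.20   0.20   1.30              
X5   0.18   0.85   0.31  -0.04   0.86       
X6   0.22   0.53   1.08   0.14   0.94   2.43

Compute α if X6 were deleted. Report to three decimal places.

α = 0.622

Remaining items: X1, X2, X3, X4, X5 (k = 5).
ΣVar(i) = 0.52 + 2.19 + 1.90 + 1.30 + 0.86 = 6.77
σ²_total = 6.77 + 2 × 3.35 = 13.47
α (item deleted) = (5/4)·(1 − 6.77/13.47) = 0.622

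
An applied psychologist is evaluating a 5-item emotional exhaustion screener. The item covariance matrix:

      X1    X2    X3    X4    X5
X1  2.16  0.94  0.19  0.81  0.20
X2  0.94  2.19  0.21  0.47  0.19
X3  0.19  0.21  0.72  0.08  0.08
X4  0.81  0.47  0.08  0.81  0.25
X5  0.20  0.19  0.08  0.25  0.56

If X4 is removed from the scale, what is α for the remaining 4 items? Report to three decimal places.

Remaining items: X1, X2, X3, X5 (k = 4).
ΣVar(i) = 2.16 + 2.19 + 0.72 + 0.56 = 5.63
total variance = 5.63 + 2 × 1.81 = 9.25
α (item deleted) = (4/3)·(1 − 5.63/9.25) = 0.522

α = 0.522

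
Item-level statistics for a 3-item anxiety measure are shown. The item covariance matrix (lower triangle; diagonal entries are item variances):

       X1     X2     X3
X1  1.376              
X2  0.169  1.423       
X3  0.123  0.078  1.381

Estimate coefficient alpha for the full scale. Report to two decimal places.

Σσ²ᵢ = 1.376 + 1.423 + 1.381 = 4.180
Sum of off-diagonal covariances = 0.370
Var(T) = 4.180 + 2 × 0.370 = 4.920
α = (k/(k−1))·(1 − Σσ²ᵢ/Var(T)) = (3/2)·(1 − 4.180/4.920) = 0.23

α = 0.23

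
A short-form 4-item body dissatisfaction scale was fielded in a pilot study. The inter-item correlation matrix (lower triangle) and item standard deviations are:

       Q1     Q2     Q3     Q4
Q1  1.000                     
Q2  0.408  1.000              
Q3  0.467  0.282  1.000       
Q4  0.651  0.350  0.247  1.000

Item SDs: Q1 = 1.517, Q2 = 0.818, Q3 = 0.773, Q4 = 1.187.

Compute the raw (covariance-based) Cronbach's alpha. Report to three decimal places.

Cronbach's alpha = 0.726

Σσ²ᵢ = 1.517² + 0.818² + 0.773² + 1.187² = 4.9769
Covariances σ_ij = r_ij · s_i · s_j:
  σ(Q1,Q2) = 0.408 × 1.517 × 0.818 = 0.5063
  σ(Q1,Q3) = 0.467 × 1.517 × 0.773 = 0.5476
  σ(Q1,Q4) = 0.651 × 1.517 × 1.187 = 1.1722
  σ(Q2,Q3) = 0.282 × 0.818 × 0.773 = 0.1783
  σ(Q2,Q4) = 0.350 × 0.818 × 1.187 = 0.3398
  σ(Q3,Q4) = 0.247 × 0.773 × 1.187 = 0.2266
σ²_T = Σσ²ᵢ + 2·Σσ_ij = 4.9769 + 2 × 2.9708 = 10.9185
α = (4/3)·(1 − 4.9769/10.9185) = 0.726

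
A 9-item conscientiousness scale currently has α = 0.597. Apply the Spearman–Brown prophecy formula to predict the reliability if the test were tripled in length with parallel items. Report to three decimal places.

predicted reliability = 0.816

Length factor m = 3
α' = m·α / (1 + (m−1)·α)
   = 3 × 0.597 / (1 + (3 − 1) × 0.597)
   = 1.7910 / 2.1940 = 0.816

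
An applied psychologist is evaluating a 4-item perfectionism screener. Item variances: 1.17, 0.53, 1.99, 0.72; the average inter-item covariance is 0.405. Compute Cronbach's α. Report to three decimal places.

α = 0.699

Σσᵢ² = 1.17 + 0.53 + 1.99 + 0.72 = 4.41
Sum of the 6 distinct covariances = 6 × 0.405 = 2.430
σ²_total = Σσᵢ² + 2·Σcov = 4.41 + 2 × 2.430 = 9.270
α = (4/3)·(1 − 4.41/9.270) = 0.699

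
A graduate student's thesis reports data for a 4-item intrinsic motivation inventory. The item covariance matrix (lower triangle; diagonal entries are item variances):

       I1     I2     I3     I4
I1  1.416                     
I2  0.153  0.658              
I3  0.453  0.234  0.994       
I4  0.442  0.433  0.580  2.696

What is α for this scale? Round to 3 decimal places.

α = 0.591

sum of item variances = 1.416 + 0.658 + 0.994 + 2.696 = 5.764
Σ_{i<j} σ_ij = 2.295
σ²_T = 5.764 + 2 × 2.295 = 10.354
α = (k/(k−1))·(1 − sum of item variances/σ²_T) = (4/3)·(1 − 5.764/10.354) = 0.591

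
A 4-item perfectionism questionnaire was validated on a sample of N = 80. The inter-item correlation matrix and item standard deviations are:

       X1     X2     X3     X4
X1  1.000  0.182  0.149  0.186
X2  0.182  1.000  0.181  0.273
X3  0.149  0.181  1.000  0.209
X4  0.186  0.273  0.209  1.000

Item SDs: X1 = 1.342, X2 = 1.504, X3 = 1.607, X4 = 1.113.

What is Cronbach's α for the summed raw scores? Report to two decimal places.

Σσ²ᵢ = 1.342² + 1.504² + 1.607² + 1.113² = 7.8842
Covariances σ_ij = r_ij · s_i · s_j:
  σ(X1,X2) = 0.182 × 1.342 × 1.504 = 0.3673
  σ(X1,X3) = 0.149 × 1.342 × 1.607 = 0.3213
  σ(X1,X4) = 0.186 × 1.342 × 1.113 = 0.2778
  σ(X2,X3) = 0.181 × 1.504 × 1.607 = 0.4375
  σ(X2,X4) = 0.273 × 1.504 × 1.113 = 0.4570
  σ(X3,X4) = 0.209 × 1.607 × 1.113 = 0.3738
σ²_T = Σσ²ᵢ + 2·Σσ_ij = 7.8842 + 2 × 2.2347 = 12.3536
α = (4/3)·(1 − 7.8842/12.3536) = 0.48

Cronbach's α = 0.48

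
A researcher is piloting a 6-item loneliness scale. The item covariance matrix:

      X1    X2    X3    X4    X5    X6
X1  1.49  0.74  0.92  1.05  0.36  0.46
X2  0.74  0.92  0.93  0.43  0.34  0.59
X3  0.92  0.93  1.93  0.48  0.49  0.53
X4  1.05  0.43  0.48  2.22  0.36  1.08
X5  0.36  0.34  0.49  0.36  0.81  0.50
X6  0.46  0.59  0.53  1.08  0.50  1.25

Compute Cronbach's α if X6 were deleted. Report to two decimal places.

α = 0.78

Remaining items: X1, X2, X3, X4, X5 (k = 5).
sum of item variances = 1.49 + 0.92 + 1.93 + 2.22 + 0.81 = 7.37
Var(T) = 7.37 + 2 × 6.10 = 19.57
α (item deleted) = (5/4)·(1 − 7.37/19.57) = 0.78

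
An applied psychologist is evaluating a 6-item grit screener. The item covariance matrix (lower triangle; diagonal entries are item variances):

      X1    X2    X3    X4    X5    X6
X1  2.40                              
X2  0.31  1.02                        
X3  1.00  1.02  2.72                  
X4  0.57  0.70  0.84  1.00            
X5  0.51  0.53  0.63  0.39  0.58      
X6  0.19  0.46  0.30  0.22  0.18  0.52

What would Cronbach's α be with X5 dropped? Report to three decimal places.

α = 0.743

Remaining items: X1, X2, X3, X4, X6 (k = 5).
sum of item variances = 2.40 + 1.02 + 2.72 + 1.00 + 0.52 = 7.66
Var(T) = 7.66 + 2 × 5.61 = 18.88
α (item deleted) = (5/4)·(1 − 7.66/18.88) = 0.743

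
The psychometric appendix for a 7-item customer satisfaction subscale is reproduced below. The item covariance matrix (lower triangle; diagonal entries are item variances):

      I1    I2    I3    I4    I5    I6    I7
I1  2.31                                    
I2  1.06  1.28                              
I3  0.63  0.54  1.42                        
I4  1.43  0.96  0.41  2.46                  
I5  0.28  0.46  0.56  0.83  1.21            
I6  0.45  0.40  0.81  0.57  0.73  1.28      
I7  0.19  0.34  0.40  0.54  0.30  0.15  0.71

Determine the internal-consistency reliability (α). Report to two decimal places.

α = 0.81

Σσᵢ² = 2.31 + 1.28 + 1.42 + 2.46 + 1.21 + 1.28 + 0.71 = 10.67
Sum of the distinct covariances = 12.04
Var(T) = 10.67 + 2 × 12.04 = 34.75
α = (k/(k−1))·(1 − Σσᵢ²/Var(T)) = (7/6)·(1 − 10.67/34.75) = 0.81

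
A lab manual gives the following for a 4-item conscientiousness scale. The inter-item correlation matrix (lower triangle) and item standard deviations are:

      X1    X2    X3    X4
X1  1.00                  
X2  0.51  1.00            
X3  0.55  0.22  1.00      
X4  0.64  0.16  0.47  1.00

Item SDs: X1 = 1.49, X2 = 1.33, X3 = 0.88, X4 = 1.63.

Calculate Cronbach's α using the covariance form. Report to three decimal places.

Σσ²ᵢ = 1.49² + 1.33² + 0.88² + 1.63² = 7.4203
Covariances σ_ij = r_ij · s_i · s_j:
  σ(X1,X2) = 0.51 × 1.49 × 1.33 = 1.0107
  σ(X1,X3) = 0.55 × 1.49 × 0.88 = 0.7212
  σ(X1,X4) = 0.64 × 1.49 × 1.63 = 1.5544
  σ(X2,X3) = 0.22 × 1.33 × 0.88 = 0.2575
  σ(X2,X4) = 0.16 × 1.33 × 1.63 = 0.3469
  σ(X3,X4) = 0.47 × 0.88 × 1.63 = 0.6742
σ²_T = Σσ²ᵢ + 2·Σσ_ij = 7.4203 + 2 × 4.5649 = 16.5501
α = (4/3)·(1 − 7.4203/16.5501) = 0.736

α = 0.736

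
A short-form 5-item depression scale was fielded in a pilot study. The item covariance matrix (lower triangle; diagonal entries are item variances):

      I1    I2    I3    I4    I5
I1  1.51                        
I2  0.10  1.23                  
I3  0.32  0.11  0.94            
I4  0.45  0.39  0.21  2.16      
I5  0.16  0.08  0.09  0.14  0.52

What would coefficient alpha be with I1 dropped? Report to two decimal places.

coefficient alpha = 0.39

Remaining items: I2, I3, I4, I5 (k = 4).
Σσ²ᵢ = 1.23 + 0.94 + 2.16 + 0.52 = 4.85
σ²_total = 4.85 + 2 × 1.02 = 6.89
α (item deleted) = (4/3)·(1 − 4.85/6.89) = 0.39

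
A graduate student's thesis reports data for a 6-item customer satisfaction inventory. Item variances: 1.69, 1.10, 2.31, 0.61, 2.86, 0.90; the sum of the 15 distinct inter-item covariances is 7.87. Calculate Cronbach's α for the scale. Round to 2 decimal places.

α = 0.75

sum of item variances = 1.69 + 1.10 + 2.31 + 0.61 + 2.86 + 0.90 = 9.47
Sum of distinct covariances = 7.87
σ²_T = sum of item variances + 2·Σcov = 9.47 + 2 × 7.87 = 25.21
α = (6/5)·(1 − 9.47/25.21) = 0.75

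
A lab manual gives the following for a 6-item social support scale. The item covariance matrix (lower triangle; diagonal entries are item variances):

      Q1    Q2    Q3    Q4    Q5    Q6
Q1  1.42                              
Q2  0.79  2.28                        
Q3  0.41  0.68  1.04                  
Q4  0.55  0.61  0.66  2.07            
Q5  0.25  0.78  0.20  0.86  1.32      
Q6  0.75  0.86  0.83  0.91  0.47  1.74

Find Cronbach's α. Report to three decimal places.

Σσᵢ² = 1.42 + 2.28 + 1.04 + 2.07 + 1.32 + 1.74 = 9.87
Sum of the distinct covariances = 9.61
Var(T) = 9.87 + 2 × 9.61 = 29.09
α = (k/(k−1))·(1 − Σσᵢ²/Var(T)) = (6/5)·(1 − 9.87/29.09) = 0.793

Cronbach's α = 0.793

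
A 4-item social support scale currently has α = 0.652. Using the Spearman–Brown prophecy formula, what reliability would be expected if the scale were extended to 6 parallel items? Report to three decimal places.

Length factor m = 6/4 = 1.5000
α' = m·α / (1 + (m−1)·α)
   = 6/4 × 0.652 / (1 + (6/4 − 1) × 0.652)
   = 0.9780 / 1.3260 = 0.738

predicted reliability = 0.738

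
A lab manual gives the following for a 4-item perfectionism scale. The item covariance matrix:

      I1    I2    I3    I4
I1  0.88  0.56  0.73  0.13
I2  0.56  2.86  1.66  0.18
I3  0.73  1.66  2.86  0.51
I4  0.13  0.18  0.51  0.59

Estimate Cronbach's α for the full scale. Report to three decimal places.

Σσᵢ² = 0.88 + 2.86 + 2.86 + 0.59 = 7.19
Sum of off-diagonal covariances = 3.77
total variance = 7.19 + 2 × 3.77 = 14.73
α = (k/(k−1))·(1 − Σσᵢ²/total variance) = (4/3)·(1 − 7.19/14.73) = 0.683

α = 0.683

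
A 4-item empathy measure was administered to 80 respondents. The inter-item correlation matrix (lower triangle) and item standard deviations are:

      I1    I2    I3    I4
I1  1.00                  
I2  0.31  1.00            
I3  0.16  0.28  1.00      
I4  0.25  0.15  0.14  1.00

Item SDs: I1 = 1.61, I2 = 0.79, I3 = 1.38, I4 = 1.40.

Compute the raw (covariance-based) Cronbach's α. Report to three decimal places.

Cronbach's α = 0.490

Σσ²ᵢ = 1.61² + 0.79² + 1.38² + 1.40² = 7.0806
Covariances σ_ij = r_ij · s_i · s_j:
  σ(I1,I2) = 0.31 × 1.61 × 0.79 = 0.3943
  σ(I1,I3) = 0.16 × 1.61 × 1.38 = 0.3555
  σ(I1,I4) = 0.25 × 1.61 × 1.40 = 0.5635
  σ(I2,I3) = 0.28 × 0.79 × 1.38 = 0.3053
  σ(I2,I4) = 0.15 × 0.79 × 1.40 = 0.1659
  σ(I3,I4) = 0.14 × 1.38 × 1.40 = 0.2705
σ²_T = Σσ²ᵢ + 2·Σσ_ij = 7.0806 + 2 × 2.0550 = 11.1906
α = (4/3)·(1 − 7.0806/11.1906) = 0.490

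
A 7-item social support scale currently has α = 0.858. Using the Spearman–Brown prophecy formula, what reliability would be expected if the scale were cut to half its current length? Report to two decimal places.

predicted reliability = 0.75

Length factor m = 1/2
α' = m·α / (1 − (1−m)·α)
   = 1/2 × 0.858 / (1 − (1 − 1/2) × 0.858)
   = 0.4290 / 0.5710 = 0.75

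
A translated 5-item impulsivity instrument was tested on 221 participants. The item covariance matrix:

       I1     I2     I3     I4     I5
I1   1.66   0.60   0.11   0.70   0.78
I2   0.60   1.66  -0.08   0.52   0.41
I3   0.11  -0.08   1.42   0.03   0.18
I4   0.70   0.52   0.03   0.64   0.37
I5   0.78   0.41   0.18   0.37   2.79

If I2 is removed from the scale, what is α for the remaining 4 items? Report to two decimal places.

α = 0.53

Remaining items: I1, I3, I4, I5 (k = 4).
ΣVar(i) = 1.66 + 1.42 + 0.64 + 2.79 = 6.51
σ²_total = 6.51 + 2 × 2.17 = 10.85
α (item deleted) = (4/3)·(1 − 6.51/10.85) = 0.53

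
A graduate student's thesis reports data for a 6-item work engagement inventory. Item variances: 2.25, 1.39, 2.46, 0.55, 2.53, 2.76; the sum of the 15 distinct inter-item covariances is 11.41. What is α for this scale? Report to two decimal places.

α = 0.79

sum of item variances = 2.25 + 1.39 + 2.46 + 0.55 + 2.53 + 2.76 = 11.94
Sum of distinct covariances = 11.41
Var(T) = sum of item variances + 2·Σcov = 11.94 + 2 × 11.41 = 34.76
α = (6/5)·(1 − 11.94/34.76) = 0.79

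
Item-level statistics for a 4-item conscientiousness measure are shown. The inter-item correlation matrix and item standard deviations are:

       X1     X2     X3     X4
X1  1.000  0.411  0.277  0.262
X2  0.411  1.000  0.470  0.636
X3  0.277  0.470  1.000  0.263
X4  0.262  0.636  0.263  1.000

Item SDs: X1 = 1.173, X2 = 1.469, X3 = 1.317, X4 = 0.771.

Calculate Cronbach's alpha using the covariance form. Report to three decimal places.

Σσ²ᵢ = 1.173² + 1.469² + 1.317² + 0.771² = 5.8628
Covariances σ_ij = r_ij · s_i · s_j:
  σ(X1,X2) = 0.411 × 1.173 × 1.469 = 0.7082
  σ(X1,X3) = 0.277 × 1.173 × 1.317 = 0.4279
  σ(X1,X4) = 0.262 × 1.173 × 0.771 = 0.2369
  σ(X2,X3) = 0.470 × 1.469 × 1.317 = 0.9093
  σ(X2,X4) = 0.636 × 1.469 × 0.771 = 0.7203
  σ(X3,X4) = 0.263 × 1.317 × 0.771 = 0.2671
σ²_T = Σσ²ᵢ + 2·Σσ_ij = 5.8628 + 2 × 3.2697 = 12.4022
α = (4/3)·(1 − 5.8628/12.4022) = 0.703

Cronbach's alpha = 0.703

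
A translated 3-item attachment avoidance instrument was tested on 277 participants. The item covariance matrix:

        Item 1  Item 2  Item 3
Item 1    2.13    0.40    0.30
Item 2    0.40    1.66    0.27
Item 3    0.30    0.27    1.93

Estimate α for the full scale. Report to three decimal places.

ΣVar(i) = 2.13 + 1.66 + 1.93 = 5.72
Sum of off-diagonal covariances = 0.97
Var(T) = 5.72 + 2 × 0.97 = 7.66
α = (k/(k−1))·(1 − ΣVar(i)/Var(T)) = (3/2)·(1 − 5.72/7.66) = 0.380

α = 0.380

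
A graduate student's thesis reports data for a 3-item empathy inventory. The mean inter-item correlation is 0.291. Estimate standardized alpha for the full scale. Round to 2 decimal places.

Standardized α = k·r̄ / (1 + (k−1)·r̄) = 3 × 0.291 / (1 + 2 × 0.291)
  = 0.8730 / 1.5820 = 0.55

standardized alpha = 0.55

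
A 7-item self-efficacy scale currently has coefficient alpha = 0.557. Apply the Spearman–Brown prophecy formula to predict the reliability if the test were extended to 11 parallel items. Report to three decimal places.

predicted reliability = 0.664

Length factor m = 11/7 = 1.5714
α' = m·α / (1 + (m−1)·α)
   = 11/7 × 0.557 / (1 + (11/7 − 1) × 0.557)
   = 0.8753 / 1.3183 = 0.664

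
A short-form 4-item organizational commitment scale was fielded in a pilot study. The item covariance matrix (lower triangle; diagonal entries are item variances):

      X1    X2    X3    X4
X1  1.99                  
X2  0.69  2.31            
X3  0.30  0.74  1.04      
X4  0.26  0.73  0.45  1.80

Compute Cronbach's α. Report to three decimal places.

ΣVar(i) = 1.99 + 2.31 + 1.04 + 1.80 = 7.14
Sum of the distinct covariances = 3.17
σ²_T = 7.14 + 2 × 3.17 = 13.48
α = (k/(k−1))·(1 − ΣVar(i)/σ²_T) = (4/3)·(1 − 7.14/13.48) = 0.627

Cronbach's α = 0.627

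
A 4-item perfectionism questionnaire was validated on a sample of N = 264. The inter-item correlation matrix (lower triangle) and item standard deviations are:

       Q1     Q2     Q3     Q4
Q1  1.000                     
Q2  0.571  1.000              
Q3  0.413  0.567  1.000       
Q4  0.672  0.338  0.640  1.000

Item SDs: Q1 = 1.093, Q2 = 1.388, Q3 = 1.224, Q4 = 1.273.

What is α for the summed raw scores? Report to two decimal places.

Σσ²ᵢ = 1.093² + 1.388² + 1.224² + 1.273² = 6.2399
Covariances σ_ij = r_ij · s_i · s_j:
  σ(Q1,Q2) = 0.571 × 1.093 × 1.388 = 0.8663
  σ(Q1,Q3) = 0.413 × 1.093 × 1.224 = 0.5525
  σ(Q1,Q4) = 0.672 × 1.093 × 1.273 = 0.9350
  σ(Q2,Q3) = 0.567 × 1.388 × 1.224 = 0.9633
  σ(Q2,Q4) = 0.338 × 1.388 × 1.273 = 0.5972
  σ(Q3,Q4) = 0.640 × 1.224 × 1.273 = 0.9972
σ²_T = Σσ²ᵢ + 2·Σσ_ij = 6.2399 + 2 × 4.9115 = 16.0629
α = (4/3)·(1 − 6.2399/16.0629) = 0.82

α = 0.82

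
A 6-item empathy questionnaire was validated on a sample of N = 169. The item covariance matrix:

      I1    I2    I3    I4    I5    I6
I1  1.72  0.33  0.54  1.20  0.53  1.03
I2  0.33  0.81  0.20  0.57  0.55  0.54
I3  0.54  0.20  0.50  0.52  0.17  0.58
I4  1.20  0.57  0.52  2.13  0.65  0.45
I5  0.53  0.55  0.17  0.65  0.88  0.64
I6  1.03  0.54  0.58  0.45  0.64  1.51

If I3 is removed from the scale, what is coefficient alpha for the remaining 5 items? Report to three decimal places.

α = 0.810

Remaining items: I1, I2, I4, I5, I6 (k = 5).
Σσᵢ² = 1.72 + 0.81 + 2.13 + 0.88 + 1.51 = 7.05
total variance = 7.05 + 2 × 6.49 = 20.03
α (item deleted) = (5/4)·(1 − 7.05/20.03) = 0.810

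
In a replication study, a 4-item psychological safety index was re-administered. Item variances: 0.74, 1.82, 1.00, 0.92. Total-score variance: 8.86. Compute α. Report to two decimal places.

α = 0.66

sum of item variances = 0.74 + 1.82 + 1.00 + 0.92 = 4.48
α = (k/(k−1))·(1 − sum of item variances/Var(T)) = (4/3)·(1 − 4.48/8.86) = 0.66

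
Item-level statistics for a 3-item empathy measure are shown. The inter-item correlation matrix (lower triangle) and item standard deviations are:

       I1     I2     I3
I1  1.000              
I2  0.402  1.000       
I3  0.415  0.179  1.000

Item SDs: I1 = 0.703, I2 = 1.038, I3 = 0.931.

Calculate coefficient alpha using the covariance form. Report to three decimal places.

Σσ²ᵢ = 0.703² + 1.038² + 0.931² = 2.4384
Covariances σ_ij = r_ij · s_i · s_j:
  σ(I1,I2) = 0.402 × 0.703 × 1.038 = 0.2933
  σ(I1,I3) = 0.415 × 0.703 × 0.931 = 0.2716
  σ(I2,I3) = 0.179 × 1.038 × 0.931 = 0.1730
σ²_T = Σσ²ᵢ + 2·Σσ_ij = 2.4384 + 2 × 0.7379 = 3.9142
α = (3/2)·(1 − 2.4384/3.9142) = 0.566

α = 0.566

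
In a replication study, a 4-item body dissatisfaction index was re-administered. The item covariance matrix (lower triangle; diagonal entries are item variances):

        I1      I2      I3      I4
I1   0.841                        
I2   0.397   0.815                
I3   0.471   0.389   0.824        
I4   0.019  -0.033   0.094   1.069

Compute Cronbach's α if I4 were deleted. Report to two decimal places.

Remaining items: I1, I2, I3 (k = 3).
Σσᵢ² = 0.841 + 0.815 + 0.824 = 2.480
σ²_T = 2.480 + 2 × 1.257 = 4.994
α (item deleted) = (3/2)·(1 − 2.480/4.994) = 0.76

Cronbach's α = 0.76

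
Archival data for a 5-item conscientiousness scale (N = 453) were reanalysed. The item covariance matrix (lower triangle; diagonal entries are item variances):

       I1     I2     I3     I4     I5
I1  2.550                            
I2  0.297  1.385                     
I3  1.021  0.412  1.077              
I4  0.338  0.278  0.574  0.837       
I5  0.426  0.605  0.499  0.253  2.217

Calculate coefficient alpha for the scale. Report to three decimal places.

coefficient alpha = 0.673

ΣVar(i) = 2.550 + 1.385 + 1.077 + 0.837 + 2.217 = 8.066
Sum of off-diagonal covariances = 4.703
σ²_total = 8.066 + 2 × 4.703 = 17.472
α = (k/(k−1))·(1 − ΣVar(i)/σ²_total) = (5/4)·(1 − 8.066/17.472) = 0.673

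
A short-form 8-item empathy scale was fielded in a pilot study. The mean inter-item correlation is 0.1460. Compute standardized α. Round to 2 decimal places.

Standardized α = k·r̄ / (1 + (k−1)·r̄) = 8 × 0.1460 / (1 + 7 × 0.1460)
  = 1.1680 / 2.0220 = 0.58

α = 0.58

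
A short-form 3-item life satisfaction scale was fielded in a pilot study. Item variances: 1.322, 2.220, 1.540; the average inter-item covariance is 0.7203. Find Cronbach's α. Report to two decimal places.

Cronbach's α = 0.69

ΣVar(i) = 1.322 + 2.220 + 1.540 = 5.082
Sum of the 3 distinct covariances = 3 × 0.7203 = 2.1609
total variance = ΣVar(i) + 2·Σcov = 5.082 + 2 × 2.1609 = 9.4038
α = (3/2)·(1 − 5.082/9.4038) = 0.69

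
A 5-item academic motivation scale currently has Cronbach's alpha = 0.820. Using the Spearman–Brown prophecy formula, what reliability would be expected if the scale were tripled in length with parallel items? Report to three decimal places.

Length factor m = 3
α' = m·α / (1 + (m−1)·α)
   = 3 × 0.820 / (1 + (3 − 1) × 0.820)
   = 2.4600 / 2.6400 = 0.932

predicted reliability = 0.932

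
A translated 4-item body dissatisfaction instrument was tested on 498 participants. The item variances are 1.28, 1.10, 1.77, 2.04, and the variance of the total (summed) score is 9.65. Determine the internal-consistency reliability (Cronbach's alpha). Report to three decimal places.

α = 0.478

sum of item variances = 1.28 + 1.10 + 1.77 + 2.04 = 6.19
α = (k/(k−1))·(1 − sum of item variances/Var(T)) = (4/3)·(1 − 6.19/9.65) = 0.478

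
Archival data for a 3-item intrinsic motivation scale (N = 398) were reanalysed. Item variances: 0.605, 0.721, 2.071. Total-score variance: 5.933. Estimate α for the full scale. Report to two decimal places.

α = 0.64

ΣVar(i) = 0.605 + 0.721 + 2.071 = 3.397
α = (k/(k−1))·(1 − ΣVar(i)/Var(T)) = (3/2)·(1 − 3.397/5.933) = 0.64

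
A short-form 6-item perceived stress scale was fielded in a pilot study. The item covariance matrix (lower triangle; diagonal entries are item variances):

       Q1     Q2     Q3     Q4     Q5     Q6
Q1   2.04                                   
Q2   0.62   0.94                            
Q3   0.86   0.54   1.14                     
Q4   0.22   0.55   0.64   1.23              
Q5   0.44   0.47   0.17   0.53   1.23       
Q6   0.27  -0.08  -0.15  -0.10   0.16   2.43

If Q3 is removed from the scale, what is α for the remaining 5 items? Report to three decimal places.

Remaining items: Q1, Q2, Q4, Q5, Q6 (k = 5).
sum of item variances = 2.04 + 0.94 + 1.23 + 1.23 + 2.43 = 7.87
σ²_T = 7.87 + 2 × 3.08 = 14.03
α (item deleted) = (5/4)·(1 − 7.87/14.03) = 0.549

α = 0.549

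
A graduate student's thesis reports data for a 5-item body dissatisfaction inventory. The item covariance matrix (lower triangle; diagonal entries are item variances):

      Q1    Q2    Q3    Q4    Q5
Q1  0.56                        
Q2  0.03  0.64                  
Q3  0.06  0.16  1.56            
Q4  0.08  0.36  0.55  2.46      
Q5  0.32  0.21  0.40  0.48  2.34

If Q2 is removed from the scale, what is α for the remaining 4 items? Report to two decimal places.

α = 0.47

Remaining items: Q1, Q3, Q4, Q5 (k = 4).
ΣVar(i) = 0.56 + 1.56 + 2.46 + 2.34 = 6.92
σ²_total = 6.92 + 2 × 1.89 = 10.70
α (item deleted) = (4/3)·(1 − 6.92/10.70) = 0.47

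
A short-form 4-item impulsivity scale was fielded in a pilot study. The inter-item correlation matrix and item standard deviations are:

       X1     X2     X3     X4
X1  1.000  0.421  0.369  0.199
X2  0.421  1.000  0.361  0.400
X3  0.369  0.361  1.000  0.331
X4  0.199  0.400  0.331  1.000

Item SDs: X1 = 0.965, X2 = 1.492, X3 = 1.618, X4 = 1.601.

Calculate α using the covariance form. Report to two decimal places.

Σσ²ᵢ = 0.965² + 1.492² + 1.618² + 1.601² = 8.3384
Covariances σ_ij = r_ij · s_i · s_j:
  σ(X1,X2) = 0.421 × 0.965 × 1.492 = 0.6061
  σ(X1,X3) = 0.369 × 0.965 × 1.618 = 0.5761
  σ(X1,X4) = 0.199 × 0.965 × 1.601 = 0.3074
  σ(X2,X3) = 0.361 × 1.492 × 1.618 = 0.8715
  σ(X2,X4) = 0.400 × 1.492 × 1.601 = 0.9555
  σ(X3,X4) = 0.331 × 1.618 × 1.601 = 0.8574
σ²_T = Σσ²ᵢ + 2·Σσ_ij = 8.3384 + 2 × 4.1740 = 16.6864
α = (4/3)·(1 − 8.3384/16.6864) = 0.67

α = 0.67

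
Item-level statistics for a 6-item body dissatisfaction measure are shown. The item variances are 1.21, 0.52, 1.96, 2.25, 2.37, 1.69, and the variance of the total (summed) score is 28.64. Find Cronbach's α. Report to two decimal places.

α = 0.78

Σσᵢ² = 1.21 + 0.52 + 1.96 + 2.25 + 2.37 + 1.69 = 10.00
α = (k/(k−1))·(1 − Σσᵢ²/σ²_total) = (6/5)·(1 − 10.00/28.64) = 0.78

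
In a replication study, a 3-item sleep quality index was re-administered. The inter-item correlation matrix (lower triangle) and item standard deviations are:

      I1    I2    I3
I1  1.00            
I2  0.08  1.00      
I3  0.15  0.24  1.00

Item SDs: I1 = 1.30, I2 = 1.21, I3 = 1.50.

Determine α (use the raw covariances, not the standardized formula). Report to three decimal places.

Σσ²ᵢ = 1.30² + 1.21² + 1.50² = 5.4041
Covariances σ_ij = r_ij · s_i · s_j:
  σ(I1,I2) = 0.08 × 1.30 × 1.21 = 0.1258
  σ(I1,I3) = 0.15 × 1.30 × 1.50 = 0.2925
  σ(I2,I3) = 0.24 × 1.21 × 1.50 = 0.4356
σ²_T = Σσ²ᵢ + 2·Σσ_ij = 5.4041 + 2 × 0.8539 = 7.1119
α = (3/2)·(1 − 5.4041/7.1119) = 0.360

α = 0.360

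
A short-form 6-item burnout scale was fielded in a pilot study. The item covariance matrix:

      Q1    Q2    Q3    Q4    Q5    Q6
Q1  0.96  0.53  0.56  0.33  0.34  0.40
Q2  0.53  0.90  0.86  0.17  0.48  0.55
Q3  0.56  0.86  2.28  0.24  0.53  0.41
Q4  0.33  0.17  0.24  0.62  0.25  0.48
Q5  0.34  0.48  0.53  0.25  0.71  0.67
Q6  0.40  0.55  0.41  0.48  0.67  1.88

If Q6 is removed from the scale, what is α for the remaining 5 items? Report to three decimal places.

α = 0.763

Remaining items: Q1, Q2, Q3, Q4, Q5 (k = 5).
Σσ²ᵢ = 0.96 + 0.90 + 2.28 + 0.62 + 0.71 = 5.47
total variance = 5.47 + 2 × 4.29 = 14.05
α (item deleted) = (5/4)·(1 − 5.47/14.05) = 0.763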